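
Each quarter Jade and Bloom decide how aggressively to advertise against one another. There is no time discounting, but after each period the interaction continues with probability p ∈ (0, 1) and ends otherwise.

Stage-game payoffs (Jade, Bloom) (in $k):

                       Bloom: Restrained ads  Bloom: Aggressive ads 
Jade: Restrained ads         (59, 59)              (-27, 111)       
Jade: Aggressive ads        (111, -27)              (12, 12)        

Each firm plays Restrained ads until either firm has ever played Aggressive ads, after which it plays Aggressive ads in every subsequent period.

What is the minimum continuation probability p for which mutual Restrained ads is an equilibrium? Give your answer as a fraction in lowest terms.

52/99

Expected cooperation value is 59 + p·59 + p²·59 + … = 59/(1−p); deviation gives 111 + p·12/(1−p).
59 ≥ 111(1−p) + 12p ⇒ 99p ≥ 52 ⇒ p ≥ 52/99.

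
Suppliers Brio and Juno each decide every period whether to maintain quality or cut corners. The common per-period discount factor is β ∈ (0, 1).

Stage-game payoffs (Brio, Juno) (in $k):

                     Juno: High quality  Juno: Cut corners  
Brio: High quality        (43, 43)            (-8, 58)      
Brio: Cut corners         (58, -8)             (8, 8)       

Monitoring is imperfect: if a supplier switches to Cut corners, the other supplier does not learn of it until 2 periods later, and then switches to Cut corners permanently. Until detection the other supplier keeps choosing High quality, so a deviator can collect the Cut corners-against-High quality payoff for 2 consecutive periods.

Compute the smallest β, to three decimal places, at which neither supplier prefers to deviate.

The best deviation is to choose Cut corners for all 2 undetected periods, earning 58 each, then 8 forever once detected.
Deviation value: 58(1−β^2)/(1−β) + 8β^2/(1−β); cooperation value: 43/(1−β).
IC: 43 ≥ 58(1−β^2) + 8β^2 = 58 − 50β^2.
So β^2 ≥ 15/50 = 3/10, giving β ≥ (3/10)^(1/2) ≈ 0.548.

0.548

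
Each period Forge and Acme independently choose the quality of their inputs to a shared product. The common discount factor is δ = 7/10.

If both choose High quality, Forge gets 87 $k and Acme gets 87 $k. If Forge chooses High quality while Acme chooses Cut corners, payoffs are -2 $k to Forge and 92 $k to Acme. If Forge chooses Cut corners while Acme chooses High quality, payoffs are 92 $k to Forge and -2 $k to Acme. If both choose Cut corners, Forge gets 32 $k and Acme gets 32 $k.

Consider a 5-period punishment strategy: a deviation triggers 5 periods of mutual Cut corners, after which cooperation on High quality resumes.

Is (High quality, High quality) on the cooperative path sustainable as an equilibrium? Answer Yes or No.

Comparing payoff streams over the 6 periods until play realigns: cooperate → 87(1+δ+…+δ^5); deviate → 92 + 32(δ+…+δ^5).
Cooperation is sustained iff (87−32)(δ+…+δ^5) ≥ 92−87.
δ+…+δ^5 = 7/10·(1−(7/10)^5)/(1−7/10) = 1.9412, and (92−87)/(87−32) = 0.0909.
1.9412 ≥ 0.0909, so cooperation is sustainable.

Yes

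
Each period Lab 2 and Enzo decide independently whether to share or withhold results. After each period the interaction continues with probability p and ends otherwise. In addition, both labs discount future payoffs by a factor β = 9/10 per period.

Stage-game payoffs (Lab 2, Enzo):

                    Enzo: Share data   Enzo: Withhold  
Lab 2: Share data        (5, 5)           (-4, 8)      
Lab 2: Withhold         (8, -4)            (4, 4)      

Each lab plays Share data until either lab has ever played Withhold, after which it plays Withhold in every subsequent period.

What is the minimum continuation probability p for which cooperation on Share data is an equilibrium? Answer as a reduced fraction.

5/6

Expected continuation weight on next period's payoff is β·p = 9/10·p, which plays the role of the discount factor.
Cooperation requires 9/10·p ≥ (8−5)/(8−4) = 3/4, hence p ≥ 5/6.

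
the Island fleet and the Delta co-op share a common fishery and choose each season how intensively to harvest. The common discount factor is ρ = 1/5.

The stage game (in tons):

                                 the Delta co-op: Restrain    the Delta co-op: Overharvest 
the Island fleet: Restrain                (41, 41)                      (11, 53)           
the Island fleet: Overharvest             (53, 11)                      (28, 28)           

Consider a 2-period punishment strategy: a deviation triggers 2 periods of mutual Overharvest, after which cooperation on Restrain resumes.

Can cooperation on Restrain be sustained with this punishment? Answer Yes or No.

IC: ρ+…+ρ^2 ≥ (53−41)/(41−28) = 12/13.
At ρ = 1/5: partial sum = 0.2400 < 0.9231. Cooperation not sustainable.

No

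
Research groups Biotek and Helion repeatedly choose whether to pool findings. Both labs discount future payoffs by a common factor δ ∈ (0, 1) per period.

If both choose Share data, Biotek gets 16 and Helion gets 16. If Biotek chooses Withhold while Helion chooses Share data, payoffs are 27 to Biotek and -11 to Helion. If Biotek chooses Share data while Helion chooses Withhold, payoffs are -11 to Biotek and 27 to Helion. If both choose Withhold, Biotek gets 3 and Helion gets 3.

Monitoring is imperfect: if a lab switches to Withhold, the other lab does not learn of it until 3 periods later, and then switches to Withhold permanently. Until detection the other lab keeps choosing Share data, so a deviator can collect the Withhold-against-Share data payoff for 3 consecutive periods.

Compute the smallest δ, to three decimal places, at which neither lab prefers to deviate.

Deviating for the 3 undetected periods gains 27−16 = 11 per period over cooperation, then loses 16−3 = 13 per period forever once punishment starts.
Gain: 11(1 + δ + … + δ^2); loss: 13·δ^3/(1−δ).
No profitable deviation ⇔ 11(1−δ^3) ≤ 13·δ^3, i.e. δ^3 ≥ 11/(11+13) = 11/24.
Hence δ ≥ (11/24)^(1/3) ≈ 0.771.

0.771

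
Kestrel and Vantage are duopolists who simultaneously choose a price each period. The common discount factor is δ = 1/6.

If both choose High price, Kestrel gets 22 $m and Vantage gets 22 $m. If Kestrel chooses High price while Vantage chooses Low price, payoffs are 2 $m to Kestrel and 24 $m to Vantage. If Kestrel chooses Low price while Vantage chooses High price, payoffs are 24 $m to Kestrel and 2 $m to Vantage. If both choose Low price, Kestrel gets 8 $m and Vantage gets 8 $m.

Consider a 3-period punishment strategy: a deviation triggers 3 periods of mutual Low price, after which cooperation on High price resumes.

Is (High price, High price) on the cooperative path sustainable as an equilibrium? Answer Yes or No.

A one-shot deviation gives 24 now, then 8 for 3 periods, then back to 22.
Gain from deviating: (24−22) today; loss: (22−8) in each of the next 3 periods.
No-deviation condition: (22−8)(δ+…+δ^3) ≥ 24−22, i.e. δ+…+δ^3 ≥ 1/7.
At δ = 1/6: δ+…+δ^3 = 0.1991 ≥ 0.1429.
So cooperation is sustainable.

Yes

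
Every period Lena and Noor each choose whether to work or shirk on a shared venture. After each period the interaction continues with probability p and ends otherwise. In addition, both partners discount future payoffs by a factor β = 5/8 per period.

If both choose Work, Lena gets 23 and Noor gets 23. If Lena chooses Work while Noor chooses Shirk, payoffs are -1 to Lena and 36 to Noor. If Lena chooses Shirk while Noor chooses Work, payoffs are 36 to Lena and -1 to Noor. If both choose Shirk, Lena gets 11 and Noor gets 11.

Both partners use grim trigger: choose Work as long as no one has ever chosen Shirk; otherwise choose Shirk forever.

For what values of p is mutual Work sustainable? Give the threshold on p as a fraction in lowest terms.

With continuation probability p and discount β, the effective per-period discount factor is βp.
Grim-trigger IC: βp ≥ (36−23)/(36−11) = 13/25.
So p ≥ (13/25)/(5/8) = 104/125.

104/125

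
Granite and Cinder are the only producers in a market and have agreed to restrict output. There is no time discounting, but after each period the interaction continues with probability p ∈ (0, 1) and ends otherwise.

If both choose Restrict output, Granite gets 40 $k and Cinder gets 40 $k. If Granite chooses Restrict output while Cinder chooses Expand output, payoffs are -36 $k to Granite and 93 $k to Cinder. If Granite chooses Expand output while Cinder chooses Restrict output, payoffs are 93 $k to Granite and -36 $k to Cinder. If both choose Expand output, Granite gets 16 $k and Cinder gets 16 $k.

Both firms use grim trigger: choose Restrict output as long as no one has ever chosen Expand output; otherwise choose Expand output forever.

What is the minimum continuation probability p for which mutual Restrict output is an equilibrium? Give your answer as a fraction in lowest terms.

With no time discounting, the continuation probability p plays the role of the discount factor.
Grim-trigger IC: 40/(1−p) ≥ 93 + 16p/(1−p) ⇒ p ≥ (93−40)/(93−16) = 53/77.

53/77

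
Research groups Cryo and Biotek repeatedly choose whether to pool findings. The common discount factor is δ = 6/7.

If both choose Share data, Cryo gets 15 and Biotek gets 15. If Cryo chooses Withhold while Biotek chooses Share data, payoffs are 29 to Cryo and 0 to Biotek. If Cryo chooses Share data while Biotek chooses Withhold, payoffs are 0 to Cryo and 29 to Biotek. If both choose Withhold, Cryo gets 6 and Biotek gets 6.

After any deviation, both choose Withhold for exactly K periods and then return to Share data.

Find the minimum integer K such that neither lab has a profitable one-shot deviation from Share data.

2

No profitable deviation requires (15−6)(δ+…+δ^K) ≥ 29−15, i.e. δ+…+δ^K ≥ 14/9 ≈ 1.5556.
With δ = 6/7, the partial sums are K=1: 0.8571, K=2: 1.5918.
K = 2 is the first length at which the sum reaches 1.5556.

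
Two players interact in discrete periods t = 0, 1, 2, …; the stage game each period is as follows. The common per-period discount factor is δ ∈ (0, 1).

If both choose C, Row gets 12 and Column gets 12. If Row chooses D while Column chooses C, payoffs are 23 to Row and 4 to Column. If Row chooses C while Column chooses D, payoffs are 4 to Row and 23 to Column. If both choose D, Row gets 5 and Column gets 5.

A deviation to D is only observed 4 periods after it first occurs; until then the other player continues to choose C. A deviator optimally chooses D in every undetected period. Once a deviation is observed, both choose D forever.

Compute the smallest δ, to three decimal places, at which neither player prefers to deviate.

Deviating for the 4 undetected periods gains 23−12 = 11 per period over cooperation, then loses 12−5 = 7 per period forever once punishment starts.
Gain: 11(1 + δ + … + δ^3); loss: 7·δ^4/(1−δ).
No profitable deviation ⇔ 11(1−δ^4) ≤ 7·δ^4, i.e. δ^4 ≥ 11/(11+7) = 11/18.
Hence δ ≥ (11/18)^(1/4) ≈ 0.884.

0.884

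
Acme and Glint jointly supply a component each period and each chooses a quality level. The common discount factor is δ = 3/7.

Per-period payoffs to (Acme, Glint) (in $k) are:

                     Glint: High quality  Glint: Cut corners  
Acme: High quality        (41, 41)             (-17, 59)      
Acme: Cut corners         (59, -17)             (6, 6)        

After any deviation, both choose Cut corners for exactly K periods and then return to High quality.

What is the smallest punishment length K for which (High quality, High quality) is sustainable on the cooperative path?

IC: δ(1−δ^K)/(1−δ) ≥ (59−41)/(41−6) = 18/35.
With δ = 3/7: need 1 − δ^K ≥ 18/35·(1−3/7)/(3/7), i.e. δ^K ≤ 0.3143.
Since (3/7)^1 = 0.4286 and (3/7)^2 = 0.1837, the smallest such K is 2.

2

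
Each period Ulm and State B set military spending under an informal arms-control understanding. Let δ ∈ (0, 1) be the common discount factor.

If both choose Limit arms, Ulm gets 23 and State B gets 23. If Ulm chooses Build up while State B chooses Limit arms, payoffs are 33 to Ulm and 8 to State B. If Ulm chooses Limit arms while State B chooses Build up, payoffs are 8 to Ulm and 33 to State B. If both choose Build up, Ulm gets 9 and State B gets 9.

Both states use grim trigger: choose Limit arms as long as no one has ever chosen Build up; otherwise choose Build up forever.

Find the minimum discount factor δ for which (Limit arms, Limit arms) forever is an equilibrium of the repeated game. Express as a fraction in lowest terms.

23/(1−δ) ≥ 33 + 9δ/(1−δ)
23 ≥ 33 − 24δ
δ ≥ 10/24 = 5/12.

5/12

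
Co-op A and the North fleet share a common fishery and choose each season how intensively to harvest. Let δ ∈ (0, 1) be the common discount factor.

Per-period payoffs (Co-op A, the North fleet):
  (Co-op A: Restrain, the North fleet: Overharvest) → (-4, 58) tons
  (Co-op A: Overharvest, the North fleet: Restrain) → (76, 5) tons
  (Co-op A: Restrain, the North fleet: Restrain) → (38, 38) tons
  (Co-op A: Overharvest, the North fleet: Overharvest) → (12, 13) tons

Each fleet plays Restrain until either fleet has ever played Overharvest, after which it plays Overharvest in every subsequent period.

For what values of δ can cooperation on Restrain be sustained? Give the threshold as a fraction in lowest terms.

19/32

For Co-op A: deviation gain 76−38 = 38, per-period punishment loss 38−12 = 26. IC gives δ ≥ 38/64 = 19/32.
For the North fleet: gain 20, loss 25 per period, so δ ≥ 20/45 = 4/9.
The tighter constraint is Co-op A's, so cooperation needs δ ≥ 19/32.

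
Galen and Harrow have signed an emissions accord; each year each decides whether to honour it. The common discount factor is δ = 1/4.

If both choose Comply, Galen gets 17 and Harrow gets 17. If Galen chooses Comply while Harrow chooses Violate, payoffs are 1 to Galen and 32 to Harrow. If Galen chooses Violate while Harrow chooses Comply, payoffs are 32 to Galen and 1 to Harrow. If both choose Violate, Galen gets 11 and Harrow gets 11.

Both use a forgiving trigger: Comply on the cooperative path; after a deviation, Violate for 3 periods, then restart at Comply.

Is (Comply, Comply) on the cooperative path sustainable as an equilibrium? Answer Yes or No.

No

A one-shot deviation gives 32 now, then 11 for 3 periods, then back to 17.
Gain from deviating: (32−17) today; loss: (17−11) in each of the next 3 periods.
No-deviation condition: (17−11)(δ+…+δ^3) ≥ 32−17, i.e. δ+…+δ^3 ≥ 5/2.
At δ = 1/4: δ+…+δ^3 = 0.3281 < 2.5000.
So cooperation is not sustainable.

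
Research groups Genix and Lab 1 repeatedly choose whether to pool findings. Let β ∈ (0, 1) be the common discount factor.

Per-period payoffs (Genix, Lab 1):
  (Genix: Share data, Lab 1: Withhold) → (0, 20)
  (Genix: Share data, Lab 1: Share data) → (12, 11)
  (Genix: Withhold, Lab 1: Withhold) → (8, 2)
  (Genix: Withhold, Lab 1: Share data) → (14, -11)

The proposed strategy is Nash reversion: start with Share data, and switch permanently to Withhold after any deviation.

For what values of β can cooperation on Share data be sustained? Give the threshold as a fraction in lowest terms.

Genix's threshold: (14−12)/(14−8) = 1/3.
Lab 1's threshold: (20−11)/(20−2) = 1/2.
1/3 < 1/2, so Lab 1 binds and β* = 1/2.

1/2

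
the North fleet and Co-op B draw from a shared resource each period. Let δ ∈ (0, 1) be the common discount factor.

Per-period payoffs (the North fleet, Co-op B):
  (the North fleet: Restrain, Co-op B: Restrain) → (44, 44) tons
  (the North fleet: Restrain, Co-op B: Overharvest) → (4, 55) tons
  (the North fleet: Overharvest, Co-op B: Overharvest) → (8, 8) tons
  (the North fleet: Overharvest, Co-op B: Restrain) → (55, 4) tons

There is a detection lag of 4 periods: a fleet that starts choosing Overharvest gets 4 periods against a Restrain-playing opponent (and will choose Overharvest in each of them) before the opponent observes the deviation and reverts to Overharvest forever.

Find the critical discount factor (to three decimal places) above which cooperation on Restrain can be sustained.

0.696

Deviating for the 4 undetected periods gains 55−44 = 11 per period over cooperation, then loses 44−8 = 36 per period forever once punishment starts.
Gain: 11(1 + δ + … + δ^3); loss: 36·δ^4/(1−δ).
No profitable deviation ⇔ 11(1−δ^4) ≤ 36·δ^4, i.e. δ^4 ≥ 11/(11+36) = 11/47.
Hence δ ≥ (11/47)^(1/4) ≈ 0.696.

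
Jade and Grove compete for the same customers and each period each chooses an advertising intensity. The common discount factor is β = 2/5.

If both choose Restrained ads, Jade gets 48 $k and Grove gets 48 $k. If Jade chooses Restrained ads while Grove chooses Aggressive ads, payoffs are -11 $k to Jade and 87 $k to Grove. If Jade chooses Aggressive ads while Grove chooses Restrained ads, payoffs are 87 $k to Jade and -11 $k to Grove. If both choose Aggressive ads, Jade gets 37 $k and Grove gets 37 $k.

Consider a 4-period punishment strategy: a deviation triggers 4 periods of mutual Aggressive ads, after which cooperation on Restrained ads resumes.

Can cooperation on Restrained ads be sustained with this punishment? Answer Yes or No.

A one-shot deviation gives 87 now, then 37 for 4 periods, then back to 48.
Gain from deviating: (87−48) today; loss: (48−37) in each of the next 4 periods.
No-deviation condition: (48−37)(β+…+β^4) ≥ 87−48, i.e. β+…+β^4 ≥ 39/11.
At β = 2/5: β+…+β^4 = 0.6496 < 3.5455.
So cooperation is not sustainable.

No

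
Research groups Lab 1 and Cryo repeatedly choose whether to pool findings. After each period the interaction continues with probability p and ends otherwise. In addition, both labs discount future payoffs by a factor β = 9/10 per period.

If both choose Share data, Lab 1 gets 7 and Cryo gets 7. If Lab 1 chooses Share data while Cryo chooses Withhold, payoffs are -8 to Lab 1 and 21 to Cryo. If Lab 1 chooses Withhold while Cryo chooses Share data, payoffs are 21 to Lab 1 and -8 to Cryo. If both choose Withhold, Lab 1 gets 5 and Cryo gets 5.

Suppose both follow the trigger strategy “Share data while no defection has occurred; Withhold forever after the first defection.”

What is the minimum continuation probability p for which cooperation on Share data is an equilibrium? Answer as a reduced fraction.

35/36

Expected continuation weight on next period's payoff is β·p = 9/10·p, which plays the role of the discount factor.
Cooperation requires 9/10·p ≥ (21−7)/(21−5) = 7/8, hence p ≥ 35/36.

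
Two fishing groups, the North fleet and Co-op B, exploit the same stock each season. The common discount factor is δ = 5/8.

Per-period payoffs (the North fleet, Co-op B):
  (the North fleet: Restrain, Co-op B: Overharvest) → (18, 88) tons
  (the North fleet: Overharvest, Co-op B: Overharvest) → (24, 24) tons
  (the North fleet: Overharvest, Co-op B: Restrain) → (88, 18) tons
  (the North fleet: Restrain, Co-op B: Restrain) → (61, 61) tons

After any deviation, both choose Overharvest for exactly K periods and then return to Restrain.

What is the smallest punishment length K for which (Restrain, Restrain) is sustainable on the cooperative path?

2

IC: δ(1−δ^K)/(1−δ) ≥ (88−61)/(61−24) = 27/37.
With δ = 5/8: need 1 − δ^K ≥ 27/37·(1−5/8)/(5/8), i.e. δ^K ≤ 0.5622.
Since (5/8)^1 = 0.6250 and (5/8)^2 = 0.3906, the smallest such K is 2.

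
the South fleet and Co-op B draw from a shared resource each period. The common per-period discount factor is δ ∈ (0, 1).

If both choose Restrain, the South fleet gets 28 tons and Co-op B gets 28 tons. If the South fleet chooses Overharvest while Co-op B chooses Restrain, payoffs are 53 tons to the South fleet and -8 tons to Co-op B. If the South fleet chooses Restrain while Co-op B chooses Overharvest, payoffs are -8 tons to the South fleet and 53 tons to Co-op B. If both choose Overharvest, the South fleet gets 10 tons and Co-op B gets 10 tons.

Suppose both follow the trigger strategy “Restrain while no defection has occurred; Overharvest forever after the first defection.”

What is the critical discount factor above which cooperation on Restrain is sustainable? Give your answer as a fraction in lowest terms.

Cooperation forever yields 28 each period: 28/(1−δ).
Deviating yields 53 once, then 10 forever: 53 + 10δ/(1−δ).
No profitable deviation requires 28/(1−δ) ≥ 53 + 10δ/(1−δ).
Multiplying by (1−δ): 28 ≥ 53(1−δ) + 10δ = 53 − 43δ.
So 43δ ≥ 25, i.e. δ ≥ 25/43.

25/43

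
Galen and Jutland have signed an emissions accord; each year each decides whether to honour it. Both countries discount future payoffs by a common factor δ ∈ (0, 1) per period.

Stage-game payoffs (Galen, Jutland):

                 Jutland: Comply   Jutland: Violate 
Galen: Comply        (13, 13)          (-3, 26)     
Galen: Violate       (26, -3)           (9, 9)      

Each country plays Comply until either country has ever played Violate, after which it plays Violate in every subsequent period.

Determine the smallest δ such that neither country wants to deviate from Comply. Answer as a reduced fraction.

13/17

One-period gain from deviating is 26 − 13 = 13. The loss is 13 − 9 = 4 in every subsequent period, with present value 4·δ/(1−δ).
Deviation is unprofitable when 4·δ/(1−δ) ≥ 13, i.e. δ/(1−δ) ≥ 13/4.
Equivalently δ ≥ 13/(13+4) = 13/17.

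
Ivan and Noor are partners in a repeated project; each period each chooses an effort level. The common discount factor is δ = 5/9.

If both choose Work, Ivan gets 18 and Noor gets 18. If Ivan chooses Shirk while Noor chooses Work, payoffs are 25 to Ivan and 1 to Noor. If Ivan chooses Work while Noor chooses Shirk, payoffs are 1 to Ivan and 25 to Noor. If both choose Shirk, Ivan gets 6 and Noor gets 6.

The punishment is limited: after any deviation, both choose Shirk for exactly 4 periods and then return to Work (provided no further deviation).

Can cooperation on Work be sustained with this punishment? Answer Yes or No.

Yes

A one-shot deviation gives 25 now, then 6 for 4 periods, then back to 18.
Gain from deviating: (25−18) today; loss: (18−6) in each of the next 4 periods.
No-deviation condition: (18−6)(δ+…+δ^4) ≥ 25−18, i.e. δ+…+δ^4 ≥ 7/12.
At δ = 5/9: δ+…+δ^4 = 1.1309 ≥ 0.5833.
So cooperation is sustainable.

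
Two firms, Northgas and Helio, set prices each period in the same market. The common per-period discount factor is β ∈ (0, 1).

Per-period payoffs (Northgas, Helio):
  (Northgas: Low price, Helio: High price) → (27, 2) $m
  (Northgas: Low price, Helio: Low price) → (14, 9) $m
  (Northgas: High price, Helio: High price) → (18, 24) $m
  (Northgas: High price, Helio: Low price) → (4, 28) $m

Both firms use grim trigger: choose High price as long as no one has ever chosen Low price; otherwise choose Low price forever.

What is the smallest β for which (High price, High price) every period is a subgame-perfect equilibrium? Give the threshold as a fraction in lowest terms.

9/13

Northgas: cooperation gives 18 each period; deviation gives 27 once then 14 forever.
  18/(1−β) ≥ 27 + 14β/(1−β) ⇒ β ≥ 9/13.
Helio: cooperation gives 24 each period; deviation gives 28 once then 9 forever.
  β ≥ 4/19.
Both must hold, so the binding constraint is Northgas's: β ≥ 9/13.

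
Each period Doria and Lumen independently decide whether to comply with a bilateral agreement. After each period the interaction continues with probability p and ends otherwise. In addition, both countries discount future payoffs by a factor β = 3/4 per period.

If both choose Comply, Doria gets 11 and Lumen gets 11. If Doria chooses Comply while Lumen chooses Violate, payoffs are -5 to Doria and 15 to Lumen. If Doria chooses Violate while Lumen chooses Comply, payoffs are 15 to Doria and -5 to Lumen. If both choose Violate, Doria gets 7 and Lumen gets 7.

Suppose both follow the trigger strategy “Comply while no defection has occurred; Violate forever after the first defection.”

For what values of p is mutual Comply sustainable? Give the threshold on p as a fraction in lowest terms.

2/3

With continuation probability p and discount β, the effective per-period discount factor is βp.
Grim-trigger IC: βp ≥ (15−11)/(15−7) = 1/2.
So p ≥ (1/2)/(3/4) = 2/3.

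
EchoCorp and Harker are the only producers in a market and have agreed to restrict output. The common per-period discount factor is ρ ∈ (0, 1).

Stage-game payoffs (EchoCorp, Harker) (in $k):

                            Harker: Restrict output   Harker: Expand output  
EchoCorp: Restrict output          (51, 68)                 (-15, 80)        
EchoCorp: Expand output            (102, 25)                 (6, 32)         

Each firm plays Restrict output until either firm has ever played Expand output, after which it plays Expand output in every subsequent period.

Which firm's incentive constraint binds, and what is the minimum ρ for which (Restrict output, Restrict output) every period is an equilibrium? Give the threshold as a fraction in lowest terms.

EchoCorp; ρ ≥ 17/32

For EchoCorp: deviation gain 102−51 = 51, per-period punishment loss 51−6 = 45. IC gives ρ ≥ 51/96 = 17/32.
For Harker: gain 12, loss 36 per period, so ρ ≥ 12/48 = 1/4.
The tighter constraint is EchoCorp's, so cooperation needs ρ ≥ 17/32.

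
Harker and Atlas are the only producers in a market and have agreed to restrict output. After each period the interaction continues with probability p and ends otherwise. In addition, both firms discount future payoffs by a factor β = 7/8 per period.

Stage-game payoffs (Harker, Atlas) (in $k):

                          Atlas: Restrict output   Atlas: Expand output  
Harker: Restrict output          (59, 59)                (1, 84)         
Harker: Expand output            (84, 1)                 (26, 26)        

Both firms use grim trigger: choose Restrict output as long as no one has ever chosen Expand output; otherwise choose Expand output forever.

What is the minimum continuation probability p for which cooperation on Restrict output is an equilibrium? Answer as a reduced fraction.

100/203

With continuation probability p and discount β, the effective per-period discount factor is βp.
Grim-trigger IC: βp ≥ (84−59)/(84−26) = 25/58.
So p ≥ (25/58)/(7/8) = 100/203.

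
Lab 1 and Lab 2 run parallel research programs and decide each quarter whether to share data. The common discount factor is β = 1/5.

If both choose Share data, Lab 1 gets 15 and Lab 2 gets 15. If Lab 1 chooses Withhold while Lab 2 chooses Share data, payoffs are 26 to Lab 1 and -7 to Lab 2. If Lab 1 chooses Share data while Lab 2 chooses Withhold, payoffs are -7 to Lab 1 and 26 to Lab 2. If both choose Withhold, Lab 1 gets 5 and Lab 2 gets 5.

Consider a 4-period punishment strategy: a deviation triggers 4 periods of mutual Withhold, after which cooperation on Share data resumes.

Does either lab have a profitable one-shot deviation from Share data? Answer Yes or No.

Yes

Comparing payoff streams over the 5 periods until play realigns: cooperate → 15(1+β+…+β^4); deviate → 26 + 5(β+…+β^4).
Cooperation is sustained iff (15−5)(β+…+β^4) ≥ 26−15.
β+…+β^4 = 1/5·(1−(1/5)^4)/(1−1/5) = 0.2496, and (26−15)/(15−5) = 1.1000.
0.2496 < 1.1000, so cooperation is not sustainable.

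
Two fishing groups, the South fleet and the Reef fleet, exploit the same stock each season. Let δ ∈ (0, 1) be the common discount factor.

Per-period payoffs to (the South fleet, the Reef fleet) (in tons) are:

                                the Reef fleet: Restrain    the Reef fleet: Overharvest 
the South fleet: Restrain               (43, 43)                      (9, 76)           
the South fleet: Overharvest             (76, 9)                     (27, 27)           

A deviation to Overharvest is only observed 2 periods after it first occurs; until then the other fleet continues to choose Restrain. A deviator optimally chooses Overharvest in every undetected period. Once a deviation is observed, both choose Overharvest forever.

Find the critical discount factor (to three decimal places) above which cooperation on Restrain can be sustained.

Deviating for the 2 undetected periods gains 76−43 = 33 per period over cooperation, then loses 43−27 = 16 per period forever once punishment starts.
Gain: 33(1 + δ + … + δ^1); loss: 16·δ^2/(1−δ).
No profitable deviation ⇔ 33(1−δ^2) ≤ 16·δ^2, i.e. δ^2 ≥ 33/(33+16) = 33/49.
Hence δ ≥ (33/49)^(1/2) ≈ 0.821.

0.821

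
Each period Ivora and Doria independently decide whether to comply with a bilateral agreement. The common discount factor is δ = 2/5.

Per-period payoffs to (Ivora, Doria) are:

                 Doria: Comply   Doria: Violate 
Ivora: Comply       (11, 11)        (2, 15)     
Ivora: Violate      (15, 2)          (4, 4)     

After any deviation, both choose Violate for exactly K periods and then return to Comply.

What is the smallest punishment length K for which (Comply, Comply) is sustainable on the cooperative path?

No profitable deviation requires (11−4)(δ+…+δ^K) ≥ 15−11, i.e. δ+…+δ^K ≥ 4/7 ≈ 0.5714.
With δ = 2/5, the partial sums are K=1: 0.4000, K=2: 0.5600, K=3: 0.6240.
K = 3 is the first length at which the sum reaches 0.5714.

3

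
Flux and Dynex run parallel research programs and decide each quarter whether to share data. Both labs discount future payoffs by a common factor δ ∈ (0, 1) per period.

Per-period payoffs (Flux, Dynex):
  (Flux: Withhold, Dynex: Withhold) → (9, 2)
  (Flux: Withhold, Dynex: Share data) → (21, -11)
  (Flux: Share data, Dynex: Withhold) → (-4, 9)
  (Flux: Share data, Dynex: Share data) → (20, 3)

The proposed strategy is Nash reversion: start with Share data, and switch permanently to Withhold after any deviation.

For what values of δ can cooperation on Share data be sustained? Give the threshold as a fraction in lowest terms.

Flux's threshold: (21−20)/(21−9) = 1/12.
Dynex's threshold: (9−3)/(9−2) = 6/7.
1/12 < 6/7, so Dynex binds and δ* = 6/7.

6/7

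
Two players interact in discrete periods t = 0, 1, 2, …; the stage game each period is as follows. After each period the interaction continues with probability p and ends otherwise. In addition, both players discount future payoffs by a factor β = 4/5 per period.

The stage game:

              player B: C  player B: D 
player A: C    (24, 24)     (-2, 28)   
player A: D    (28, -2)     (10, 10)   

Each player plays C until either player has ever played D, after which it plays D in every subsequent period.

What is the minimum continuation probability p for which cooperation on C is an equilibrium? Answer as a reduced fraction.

With continuation probability p and discount β, the effective per-period discount factor is βp.
Grim-trigger IC: βp ≥ (28−24)/(28−10) = 2/9.
So p ≥ (2/9)/(4/5) = 5/18.

5/18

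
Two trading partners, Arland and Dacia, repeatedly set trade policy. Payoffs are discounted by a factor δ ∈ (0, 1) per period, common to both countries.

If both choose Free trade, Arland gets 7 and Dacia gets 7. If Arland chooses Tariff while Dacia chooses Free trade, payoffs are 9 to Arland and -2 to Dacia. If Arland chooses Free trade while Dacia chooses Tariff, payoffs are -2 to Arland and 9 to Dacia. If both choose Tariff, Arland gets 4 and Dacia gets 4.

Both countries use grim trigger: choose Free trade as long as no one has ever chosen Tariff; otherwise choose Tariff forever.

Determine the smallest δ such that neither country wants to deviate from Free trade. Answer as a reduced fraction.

2/5

Under grim trigger the critical discount factor is (T−C)/(T−P) with T = 9, C = 7, P = 4.
δ* = (9−7)/(9−4) = 2/5.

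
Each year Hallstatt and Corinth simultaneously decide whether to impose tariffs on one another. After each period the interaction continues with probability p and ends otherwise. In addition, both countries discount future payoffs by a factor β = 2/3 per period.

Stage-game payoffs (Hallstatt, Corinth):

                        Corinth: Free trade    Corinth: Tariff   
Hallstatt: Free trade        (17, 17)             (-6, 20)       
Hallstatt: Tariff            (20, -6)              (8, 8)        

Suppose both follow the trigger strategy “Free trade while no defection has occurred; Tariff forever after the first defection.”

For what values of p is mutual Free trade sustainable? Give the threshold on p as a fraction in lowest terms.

Expected continuation weight on next period's payoff is β·p = 2/3·p, which plays the role of the discount factor.
Cooperation requires 2/3·p ≥ (20−17)/(20−8) = 1/4, hence p ≥ 3/8.

3/8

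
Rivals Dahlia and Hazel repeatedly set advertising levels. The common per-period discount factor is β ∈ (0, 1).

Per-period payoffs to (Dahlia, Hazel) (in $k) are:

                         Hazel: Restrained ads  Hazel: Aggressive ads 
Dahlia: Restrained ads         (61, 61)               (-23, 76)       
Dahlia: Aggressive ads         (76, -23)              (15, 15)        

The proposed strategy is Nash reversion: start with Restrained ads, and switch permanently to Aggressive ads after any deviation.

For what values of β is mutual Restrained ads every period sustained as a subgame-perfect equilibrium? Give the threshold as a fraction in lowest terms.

One-period gain from deviating is 76 − 61 = 15. The loss is 61 − 15 = 46 in every subsequent period, with present value 46·β/(1−β).
Deviation is unprofitable when 46·β/(1−β) ≥ 15, i.e. β/(1−β) ≥ 15/46.
Equivalently β ≥ 15/(15+46) = 15/61.

15/61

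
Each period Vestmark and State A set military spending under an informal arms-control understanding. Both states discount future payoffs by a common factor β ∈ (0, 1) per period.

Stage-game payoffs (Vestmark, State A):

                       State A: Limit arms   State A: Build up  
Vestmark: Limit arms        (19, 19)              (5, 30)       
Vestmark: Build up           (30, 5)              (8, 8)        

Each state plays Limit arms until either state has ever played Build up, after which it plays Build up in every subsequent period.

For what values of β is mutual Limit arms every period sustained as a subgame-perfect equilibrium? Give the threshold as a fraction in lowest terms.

Under grim trigger the critical discount factor is (T−C)/(T−P) with T = 30, C = 19, P = 8.
β* = (30−19)/(30−8) = 11/22 = 1/2.

1/2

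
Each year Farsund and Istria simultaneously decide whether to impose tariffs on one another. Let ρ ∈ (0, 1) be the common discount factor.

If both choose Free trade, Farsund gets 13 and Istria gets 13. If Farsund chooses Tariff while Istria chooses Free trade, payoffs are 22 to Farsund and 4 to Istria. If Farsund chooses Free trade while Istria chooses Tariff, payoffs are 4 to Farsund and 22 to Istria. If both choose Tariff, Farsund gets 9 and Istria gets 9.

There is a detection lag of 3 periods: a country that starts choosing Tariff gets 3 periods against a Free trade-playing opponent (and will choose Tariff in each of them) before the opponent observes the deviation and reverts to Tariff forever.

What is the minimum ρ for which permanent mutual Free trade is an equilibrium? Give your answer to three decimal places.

A deviator earns 22 for 3 periods, then 9 forever; cooperating earns 13 forever. Multiplying the IC by (1−ρ):
13 ≥ 22(1−ρ^3) + 9ρ^3, so 13·ρ^3 ≥ 9 and ρ^3 ≥ 9/13.
ρ ≥ (9/13)^(1/3) ≈ 0.885.

0.885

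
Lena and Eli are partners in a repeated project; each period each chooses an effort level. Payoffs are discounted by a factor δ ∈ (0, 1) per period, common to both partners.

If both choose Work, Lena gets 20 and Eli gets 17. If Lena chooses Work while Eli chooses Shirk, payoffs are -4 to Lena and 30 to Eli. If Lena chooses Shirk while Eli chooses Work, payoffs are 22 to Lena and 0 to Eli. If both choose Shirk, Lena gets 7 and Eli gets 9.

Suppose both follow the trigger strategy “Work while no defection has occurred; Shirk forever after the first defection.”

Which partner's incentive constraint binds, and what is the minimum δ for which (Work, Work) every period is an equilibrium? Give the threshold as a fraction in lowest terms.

Lena: cooperation gives 20 each period; deviation gives 22 once then 7 forever.
  20/(1−δ) ≥ 22 + 7δ/(1−δ) ⇒ δ ≥ 2/15.
Eli: cooperation gives 17 each period; deviation gives 30 once then 9 forever.
  δ ≥ 13/21.
Both must hold, so the binding constraint is Eli's: δ ≥ 13/21.

Eli; δ ≥ 13/21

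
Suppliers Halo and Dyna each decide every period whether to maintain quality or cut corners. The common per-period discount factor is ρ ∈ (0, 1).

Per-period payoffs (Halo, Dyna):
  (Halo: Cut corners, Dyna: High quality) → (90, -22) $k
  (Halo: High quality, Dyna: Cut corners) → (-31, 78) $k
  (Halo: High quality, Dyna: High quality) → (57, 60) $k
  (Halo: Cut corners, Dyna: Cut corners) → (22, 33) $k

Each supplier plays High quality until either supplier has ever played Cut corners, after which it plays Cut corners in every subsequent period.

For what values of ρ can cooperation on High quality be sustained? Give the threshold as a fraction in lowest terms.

33/68

Halo's threshold: (90−57)/(90−22) = 33/68.
Dyna's threshold: (78−60)/(78−33) = 2/5.
33/68 > 2/5, so Halo binds and ρ* = 33/68.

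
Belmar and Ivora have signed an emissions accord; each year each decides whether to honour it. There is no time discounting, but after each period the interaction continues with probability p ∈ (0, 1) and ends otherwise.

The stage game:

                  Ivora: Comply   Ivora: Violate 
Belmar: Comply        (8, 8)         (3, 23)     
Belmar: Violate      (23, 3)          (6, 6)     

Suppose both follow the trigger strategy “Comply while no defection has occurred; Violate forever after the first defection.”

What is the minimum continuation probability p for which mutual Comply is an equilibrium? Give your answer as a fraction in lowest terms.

Expected cooperation value is 8 + p·8 + p²·8 + … = 8/(1−p); deviation gives 23 + p·6/(1−p).
8 ≥ 23(1−p) + 6p ⇒ 17p ≥ 15 ⇒ p ≥ 15/17.

15/17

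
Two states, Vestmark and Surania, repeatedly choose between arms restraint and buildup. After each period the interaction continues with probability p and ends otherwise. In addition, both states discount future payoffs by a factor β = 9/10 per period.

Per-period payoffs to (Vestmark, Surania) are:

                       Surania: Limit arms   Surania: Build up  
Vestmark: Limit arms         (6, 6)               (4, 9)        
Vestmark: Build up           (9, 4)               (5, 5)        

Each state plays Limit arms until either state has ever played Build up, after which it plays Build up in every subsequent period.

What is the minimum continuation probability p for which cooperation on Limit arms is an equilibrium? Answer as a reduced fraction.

5/6

With continuation probability p and discount β, the effective per-period discount factor is βp.
Grim-trigger IC: βp ≥ (9−6)/(9−5) = 3/4.
So p ≥ (3/4)/(9/10) = 5/6.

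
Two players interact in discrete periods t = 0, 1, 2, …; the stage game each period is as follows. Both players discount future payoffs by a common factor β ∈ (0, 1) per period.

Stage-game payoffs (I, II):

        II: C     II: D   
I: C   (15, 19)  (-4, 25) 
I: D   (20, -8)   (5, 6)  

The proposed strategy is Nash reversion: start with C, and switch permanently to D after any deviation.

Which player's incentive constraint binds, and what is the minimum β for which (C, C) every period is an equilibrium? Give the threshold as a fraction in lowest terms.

I: cooperation gives 15 each period; deviation gives 20 once then 5 forever.
  15/(1−β) ≥ 20 + 5β/(1−β) ⇒ β ≥ 5/15 = 1/3.
II: cooperation gives 19 each period; deviation gives 25 once then 6 forever.
  β ≥ 6/19.
Both must hold, so the binding constraint is I's: β ≥ 1/3.

I; β ≥ 1/3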